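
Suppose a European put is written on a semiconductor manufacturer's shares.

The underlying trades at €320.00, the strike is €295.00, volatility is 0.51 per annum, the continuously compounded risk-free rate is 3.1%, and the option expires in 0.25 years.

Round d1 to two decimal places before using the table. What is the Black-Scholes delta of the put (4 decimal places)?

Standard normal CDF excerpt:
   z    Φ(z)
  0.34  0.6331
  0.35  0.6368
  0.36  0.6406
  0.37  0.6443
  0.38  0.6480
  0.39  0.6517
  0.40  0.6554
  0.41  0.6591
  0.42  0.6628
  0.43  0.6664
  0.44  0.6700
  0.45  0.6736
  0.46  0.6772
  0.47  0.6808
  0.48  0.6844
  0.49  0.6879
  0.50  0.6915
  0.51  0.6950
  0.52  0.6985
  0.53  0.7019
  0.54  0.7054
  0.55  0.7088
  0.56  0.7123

-0.3156

T = 0.25;  σ√T = 0.2550
d₁ = [ln(320/295) + (0.031 + ½·0.51²)·0.25] / (σ√T) = (0.0813 + 0.0403) / 0.2550 = 0.4769 which rounds to 0.48
N(d₁) = N(0.48) = 0.6844
Δ_put = N(d₁) − 1 = 0.6844 − 1 = -0.3156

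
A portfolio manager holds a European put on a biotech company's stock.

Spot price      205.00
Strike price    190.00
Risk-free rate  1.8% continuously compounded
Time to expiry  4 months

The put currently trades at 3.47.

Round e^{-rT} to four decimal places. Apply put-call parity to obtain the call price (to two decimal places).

exp(−rT) = exp(−0.018·0.3333) = 0.9940
Put-call parity: C − P = S − K·e^(−rT) = 205 − 190·0.9940 = 205 − 188.8600 = 16.1400
C = P + (C − P) = 3.47 + (16.1400) = 19.6100

19.61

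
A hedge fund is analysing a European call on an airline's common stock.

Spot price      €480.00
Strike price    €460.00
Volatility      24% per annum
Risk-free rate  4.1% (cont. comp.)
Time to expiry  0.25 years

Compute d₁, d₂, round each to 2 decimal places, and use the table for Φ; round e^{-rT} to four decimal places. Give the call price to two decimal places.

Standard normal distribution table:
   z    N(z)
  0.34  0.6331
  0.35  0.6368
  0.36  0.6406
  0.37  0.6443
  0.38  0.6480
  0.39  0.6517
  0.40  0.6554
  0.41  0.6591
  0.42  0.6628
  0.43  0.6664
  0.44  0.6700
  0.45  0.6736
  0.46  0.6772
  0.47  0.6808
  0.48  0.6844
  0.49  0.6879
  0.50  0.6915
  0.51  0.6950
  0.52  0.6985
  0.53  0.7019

σ√T = 0.24·√0.25 = 0.1200
d₁ = [ln(480/460) + (0.041 + 0.24²/2)·0.25] / 0.1200 = [0.0426 + 0.0175] / 0.1200 = 0.5001 → 0.50
d₂ = d₁ − σ√T = 0.5001 − 0.1200 = 0.3801 → 0.38
e^(−rT) = e^(−0.041·0.25) = 0.9898
N(d₁) = N(0.50) = 0.6915;  N(d₂) = N(0.38) = 0.6480
C = 480·0.6915 − 460·0.9898·0.6480 = 331.9200 − 295.0396 = 36.8804

€36.88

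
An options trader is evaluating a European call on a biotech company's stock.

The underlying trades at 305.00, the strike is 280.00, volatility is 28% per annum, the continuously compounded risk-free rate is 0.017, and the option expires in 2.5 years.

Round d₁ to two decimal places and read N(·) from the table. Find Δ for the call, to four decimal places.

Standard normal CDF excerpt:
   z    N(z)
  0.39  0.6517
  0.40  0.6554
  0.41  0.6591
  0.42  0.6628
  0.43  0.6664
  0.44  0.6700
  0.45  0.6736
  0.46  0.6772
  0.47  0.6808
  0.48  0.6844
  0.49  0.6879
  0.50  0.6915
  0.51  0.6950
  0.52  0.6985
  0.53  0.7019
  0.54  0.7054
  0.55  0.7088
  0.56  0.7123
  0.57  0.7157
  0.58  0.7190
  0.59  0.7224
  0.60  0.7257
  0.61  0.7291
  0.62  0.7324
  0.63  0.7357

0.6950

σ√T = 0.28·√2.5 = 0.4427
d₁ = [ln(305/280) + (0.017 + 0.28²/2)·2.5] / 0.4427 = [0.0855 + 0.1405] / 0.4427 = 0.5105 → 0.51
N(d₁) = N(0.51) = 0.6950
Δ_call = N(d₁) = 0.6950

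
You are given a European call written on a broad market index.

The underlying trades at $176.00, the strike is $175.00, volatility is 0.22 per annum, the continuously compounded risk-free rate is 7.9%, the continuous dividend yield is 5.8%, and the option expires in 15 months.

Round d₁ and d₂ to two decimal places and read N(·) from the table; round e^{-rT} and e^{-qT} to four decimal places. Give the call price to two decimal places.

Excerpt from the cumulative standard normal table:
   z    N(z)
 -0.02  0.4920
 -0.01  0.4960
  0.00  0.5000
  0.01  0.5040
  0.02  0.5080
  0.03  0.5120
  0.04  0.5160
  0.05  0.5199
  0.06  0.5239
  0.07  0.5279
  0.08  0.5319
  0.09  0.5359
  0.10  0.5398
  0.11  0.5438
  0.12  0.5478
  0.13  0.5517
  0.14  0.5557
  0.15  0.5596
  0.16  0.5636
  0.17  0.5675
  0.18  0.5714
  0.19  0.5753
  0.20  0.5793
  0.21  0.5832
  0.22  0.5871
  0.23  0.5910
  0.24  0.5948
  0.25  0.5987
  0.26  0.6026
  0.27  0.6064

σ√T = 0.22 × 1.1180 = 0.2460
d₁ = [ln(176/175) + (0.079 − 0.058 + 0.22²/2)·1.25] / 0.2460 = [0.0057 + 0.0565] / 0.2460 = 0.2529 ⇒ 0.25
d₂ = d₁ − σ√T = 0.2529 − 0.2460 = 0.0069 ⇒ 0.01
exp(−qT) = exp(−0.058·1.25) = 0.9301;  exp(−rT) = exp(−0.079·1.25) = 0.9060
C = 176·0.9301·N(0.25) − 175·0.9060·N(0.01) = 176·0.9301·0.5987 − 175·0.9060·0.5040 = 98.0058 − 79.9092 = 18.0966

$18.10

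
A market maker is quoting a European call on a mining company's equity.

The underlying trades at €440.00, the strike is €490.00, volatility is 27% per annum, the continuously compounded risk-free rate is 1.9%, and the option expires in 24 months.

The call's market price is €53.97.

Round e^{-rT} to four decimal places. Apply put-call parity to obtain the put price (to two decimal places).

e^(−rT) = e^(−0.019·2) = 0.9627
Put-call parity: C − P = S − K·e^(−rT) = 440 − 490·0.9627 = 440 − 471.7230 = -31.7230
P = C − (C − P) = 53.97 − (-31.7230) = 85.6930

€85.69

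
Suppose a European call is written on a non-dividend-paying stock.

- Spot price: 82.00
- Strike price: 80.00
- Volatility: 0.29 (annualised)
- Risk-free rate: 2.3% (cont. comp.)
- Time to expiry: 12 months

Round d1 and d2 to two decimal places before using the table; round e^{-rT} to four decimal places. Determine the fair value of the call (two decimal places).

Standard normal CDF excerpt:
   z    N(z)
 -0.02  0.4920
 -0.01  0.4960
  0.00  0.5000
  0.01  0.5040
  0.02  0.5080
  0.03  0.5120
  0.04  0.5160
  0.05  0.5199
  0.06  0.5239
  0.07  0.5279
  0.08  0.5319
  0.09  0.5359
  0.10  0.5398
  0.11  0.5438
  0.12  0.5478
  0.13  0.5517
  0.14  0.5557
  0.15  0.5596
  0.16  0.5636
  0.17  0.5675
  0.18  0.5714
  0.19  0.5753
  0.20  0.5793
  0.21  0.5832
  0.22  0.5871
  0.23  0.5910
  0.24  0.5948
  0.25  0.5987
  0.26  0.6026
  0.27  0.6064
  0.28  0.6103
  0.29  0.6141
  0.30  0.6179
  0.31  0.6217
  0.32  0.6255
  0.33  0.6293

σ√T = 0.29 × 1.0000 = 0.2900
ln(S/K) + (r + σ²/2)T = ln(82/80) + (0.023 + 0.29²/2)·1 = 0.0247 + 0.0650 = 0.0897
d₁ = 0.0897 / 0.2900 = 0.3095 which rounds to 0.31
d₂ = d₁ − σ√T = 0.3095 − 0.2900 = 0.0195 which rounds to 0.02
exp(−rT) = exp(−0.023·1) = 0.9773
C = 82·N(0.31) − 80·0.9773·N(0.02) = 82·0.6217 − 80·0.9773·0.5080 = 50.9794 − 39.7175 = 11.2619

11.26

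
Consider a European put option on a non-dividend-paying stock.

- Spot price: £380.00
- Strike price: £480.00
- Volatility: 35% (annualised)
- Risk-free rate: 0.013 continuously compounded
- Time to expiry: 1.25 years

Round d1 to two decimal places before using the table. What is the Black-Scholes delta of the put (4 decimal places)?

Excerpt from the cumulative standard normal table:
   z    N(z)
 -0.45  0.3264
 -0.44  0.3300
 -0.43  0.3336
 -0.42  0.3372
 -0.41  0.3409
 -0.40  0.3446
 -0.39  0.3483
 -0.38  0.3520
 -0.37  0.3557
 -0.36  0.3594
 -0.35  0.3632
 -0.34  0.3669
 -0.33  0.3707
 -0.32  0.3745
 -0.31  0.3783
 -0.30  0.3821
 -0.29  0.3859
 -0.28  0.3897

-0.6406

T = 1.25;  σ√T = 0.3913
d₁ = [ln(380/480) + (0.013 + 0.35²/2)·1.25] / 0.3913 = [-0.2336 + 0.0928] / 0.3913 = -0.3598 ≈ -0.36
N(d₁) = N(-0.36) = 0.3594
Δ_put = N(d₁) − 1 = 0.3594 − 1 = -0.6406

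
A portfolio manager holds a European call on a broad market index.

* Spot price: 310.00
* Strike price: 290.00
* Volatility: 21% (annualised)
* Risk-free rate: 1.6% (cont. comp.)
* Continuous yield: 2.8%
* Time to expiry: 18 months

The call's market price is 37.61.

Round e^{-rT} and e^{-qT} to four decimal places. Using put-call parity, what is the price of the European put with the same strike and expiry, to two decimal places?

e^(−qT) = e^(−0.028·1.5) = 0.9589;  e^(−rT) = e^(−0.016·1.5) = 0.9763
Put-call parity: C − P = S·e^(−qT) − K·e^(−rT) = 310·0.9589 − 290·0.9763 = 297.2590 − 283.1270 = 14.1320
P = C − (C − P) = 37.61 − (14.1320) = 23.4780

23.48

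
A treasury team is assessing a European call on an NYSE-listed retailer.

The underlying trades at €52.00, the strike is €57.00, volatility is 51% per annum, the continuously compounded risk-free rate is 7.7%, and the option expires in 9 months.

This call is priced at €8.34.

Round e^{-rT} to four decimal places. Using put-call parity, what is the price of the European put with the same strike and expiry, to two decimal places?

€10.14

exp(−rT) = exp(−0.077·0.75) = 0.9439
Put-call parity: C − P = S − K·e^(−rT) = 52 − 57·0.9439 = 52 − 53.8023 = -1.8023
P = C − (C − P) = 8.34 − (-1.8023) = 10.1423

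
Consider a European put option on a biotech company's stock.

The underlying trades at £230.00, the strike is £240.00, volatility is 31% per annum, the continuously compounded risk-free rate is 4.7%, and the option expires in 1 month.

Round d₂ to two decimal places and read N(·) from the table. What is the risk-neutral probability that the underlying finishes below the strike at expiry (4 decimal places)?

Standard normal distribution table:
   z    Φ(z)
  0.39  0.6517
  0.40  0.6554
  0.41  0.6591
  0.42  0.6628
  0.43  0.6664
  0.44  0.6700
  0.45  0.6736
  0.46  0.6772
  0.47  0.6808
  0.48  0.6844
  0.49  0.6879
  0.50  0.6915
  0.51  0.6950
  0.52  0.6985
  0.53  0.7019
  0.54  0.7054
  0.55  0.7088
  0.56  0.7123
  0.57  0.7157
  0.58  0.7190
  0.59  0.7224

0.6844

σ√T = 0.31 × 0.2887 = 0.0895
d₁ = [ln(230/240) + (0.047 + 0.31²/2)·0.08333] / 0.0895 = [-0.0426 + 0.0079] / 0.0895 = -0.3871 ≈ -0.39
d₂ = d₁ − σ√T = -0.3871 − 0.0895 = -0.4766 ≈ -0.48
Pr(exercise) under Q = N(−d₂) = N(0.48) = 0.6844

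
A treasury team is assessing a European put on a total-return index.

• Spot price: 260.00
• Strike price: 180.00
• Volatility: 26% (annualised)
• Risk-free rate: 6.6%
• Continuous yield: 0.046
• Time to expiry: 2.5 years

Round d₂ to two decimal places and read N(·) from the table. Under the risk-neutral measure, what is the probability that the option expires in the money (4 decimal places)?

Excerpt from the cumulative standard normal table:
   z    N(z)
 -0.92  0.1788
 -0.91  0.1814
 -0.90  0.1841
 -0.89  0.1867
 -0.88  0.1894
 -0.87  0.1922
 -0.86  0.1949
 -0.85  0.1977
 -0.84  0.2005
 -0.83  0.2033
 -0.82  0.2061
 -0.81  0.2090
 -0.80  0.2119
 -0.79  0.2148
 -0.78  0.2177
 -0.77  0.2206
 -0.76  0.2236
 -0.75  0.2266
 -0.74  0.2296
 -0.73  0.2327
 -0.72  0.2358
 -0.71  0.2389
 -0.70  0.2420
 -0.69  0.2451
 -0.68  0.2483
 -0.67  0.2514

σ√T = 0.26 × 1.5811 = 0.4111
d₁ = [ln(260/180) + (0.066 − 0.046 + 0.26²/2)·2.5] / 0.4111 = [0.3677 + 0.1345] / 0.4111 = 1.2217 ⇒ 1.22
d₂ = d₁ − σ√T = 1.2217 − 0.4111 = 0.8106 ⇒ 0.81
Risk-neutral Pr[S_T < K] = N(−d₂) = N(-0.81) = 0.2090

0.2090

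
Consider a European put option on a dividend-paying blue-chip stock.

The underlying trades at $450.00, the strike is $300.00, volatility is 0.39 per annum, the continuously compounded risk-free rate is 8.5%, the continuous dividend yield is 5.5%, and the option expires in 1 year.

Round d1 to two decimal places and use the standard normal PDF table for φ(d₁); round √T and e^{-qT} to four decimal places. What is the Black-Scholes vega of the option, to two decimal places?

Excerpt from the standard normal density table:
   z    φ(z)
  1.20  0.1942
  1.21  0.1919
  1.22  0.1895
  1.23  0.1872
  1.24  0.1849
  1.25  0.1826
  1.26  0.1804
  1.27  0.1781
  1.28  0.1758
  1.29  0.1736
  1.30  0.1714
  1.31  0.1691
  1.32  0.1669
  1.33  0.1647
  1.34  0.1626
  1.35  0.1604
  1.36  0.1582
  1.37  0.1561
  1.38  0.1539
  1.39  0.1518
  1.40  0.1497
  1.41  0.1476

72.02

T = 1;  σ√T = 0.3900
ln(S/K) + (r − q + σ²/2)T = ln(450/300) + (0.085 − 0.055 + 0.39²/2)·1 = 0.4055 + 0.1061 = 0.5115
d₁ = 0.5115 / 0.3900 = 1.3116 which rounds to 1.31
√T = √1 = 1.0000
φ(d₁) = φ(1.31) = 0.1691
exp(−qT) = exp(−0.055·1) = 0.9465
vega = S·exp(−qT)·φ(d₁)·√T = 450·0.9465·0.1691·1.0000 = 72.0239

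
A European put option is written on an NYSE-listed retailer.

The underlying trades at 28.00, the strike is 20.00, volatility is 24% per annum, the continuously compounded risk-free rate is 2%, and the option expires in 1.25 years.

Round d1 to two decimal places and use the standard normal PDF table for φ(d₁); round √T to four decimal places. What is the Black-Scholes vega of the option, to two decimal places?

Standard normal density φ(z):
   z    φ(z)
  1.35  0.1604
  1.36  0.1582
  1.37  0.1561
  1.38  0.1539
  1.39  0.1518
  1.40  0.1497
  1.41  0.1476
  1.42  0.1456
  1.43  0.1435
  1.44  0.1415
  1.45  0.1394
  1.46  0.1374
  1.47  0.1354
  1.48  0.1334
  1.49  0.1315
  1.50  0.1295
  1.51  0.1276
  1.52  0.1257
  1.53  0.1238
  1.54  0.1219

σ√T = 0.24·√1.25 = 0.2683
d₁ = [ln(28/20) + (0.02 + 0.24²/2)·1.25] / 0.2683 = [0.3365 + 0.0610] / 0.2683 = 1.4813 ⇒ 1.48
√T = √1.25 = 1.1180
φ(d₁) = φ(1.48) = 0.1334
vega = S·φ(d₁)·√T = 28·0.1334·1.1180 = 4.1760

4.18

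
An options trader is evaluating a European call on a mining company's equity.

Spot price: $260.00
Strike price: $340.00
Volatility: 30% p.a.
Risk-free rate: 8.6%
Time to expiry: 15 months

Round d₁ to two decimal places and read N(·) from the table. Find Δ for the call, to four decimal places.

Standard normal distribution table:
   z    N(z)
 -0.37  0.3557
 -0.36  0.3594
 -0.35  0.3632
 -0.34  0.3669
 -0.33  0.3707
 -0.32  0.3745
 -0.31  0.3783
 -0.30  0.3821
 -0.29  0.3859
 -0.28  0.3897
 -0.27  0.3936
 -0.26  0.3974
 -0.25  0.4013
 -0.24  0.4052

0.3783

σ√T = 0.3 × 1.1180 = 0.3354
ln(S/K) + (r + σ²/2)T = ln(260/340) + (0.086 + 0.3²/2)·1.25 = -0.2683 + 0.1638 = -0.1045
d₁ = -0.1045 / 0.3354 = -0.3116 → -0.31
N(d₁) = N(-0.31) = 0.3783
Δ_call = N(d₁) = 0.3783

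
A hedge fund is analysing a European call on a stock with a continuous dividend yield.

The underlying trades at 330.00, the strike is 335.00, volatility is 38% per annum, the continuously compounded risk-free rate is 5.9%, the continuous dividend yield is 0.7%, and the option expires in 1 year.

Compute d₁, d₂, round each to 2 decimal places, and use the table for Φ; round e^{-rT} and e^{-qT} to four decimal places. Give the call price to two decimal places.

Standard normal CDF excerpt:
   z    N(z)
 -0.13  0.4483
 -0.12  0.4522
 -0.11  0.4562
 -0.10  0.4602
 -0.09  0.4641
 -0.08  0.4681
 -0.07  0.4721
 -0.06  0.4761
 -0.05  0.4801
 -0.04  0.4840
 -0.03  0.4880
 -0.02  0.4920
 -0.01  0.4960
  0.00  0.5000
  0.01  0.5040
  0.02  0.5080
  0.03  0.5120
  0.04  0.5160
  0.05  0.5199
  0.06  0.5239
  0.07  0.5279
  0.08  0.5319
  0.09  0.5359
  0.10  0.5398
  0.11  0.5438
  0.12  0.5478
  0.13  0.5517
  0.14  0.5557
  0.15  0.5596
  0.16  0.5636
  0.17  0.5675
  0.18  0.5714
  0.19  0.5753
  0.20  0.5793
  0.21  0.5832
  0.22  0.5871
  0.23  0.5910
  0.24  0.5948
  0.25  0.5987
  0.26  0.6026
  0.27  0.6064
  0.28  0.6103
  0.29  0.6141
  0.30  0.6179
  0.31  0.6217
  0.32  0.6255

σ√T = 0.38·√1 = 0.3800
d₁ = [ln(330/335) + (0.059 − 0.007 + ½·0.38²)·1] / (σ√T) = (-0.0150 + 0.1242) / 0.3800 = 0.2873 which rounds to 0.29
d₂ = 0.2873 − 0.3800 = -0.0927 which rounds to -0.09
e^(−qT) = e^(−0.007·1) = 0.9930;  e^(−rT) = e^(−0.059·1) = 0.9427
N(d₁) = N(0.29) = 0.6141;  N(d₂) = N(-0.09) = 0.4641
C = 330·0.9930·0.6141 − 335·0.9427·0.4641 = 201.2344 − 146.5649 = 54.6696

54.67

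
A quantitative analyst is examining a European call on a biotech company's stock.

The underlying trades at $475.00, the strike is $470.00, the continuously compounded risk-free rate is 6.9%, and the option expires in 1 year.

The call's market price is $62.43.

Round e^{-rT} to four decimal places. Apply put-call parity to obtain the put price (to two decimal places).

e^(−rT) = e^(−0.069·1) = 0.9333
Put-call parity: C − P = S − K·e^(−rT) = 475 − 470·0.9333 = 475 − 438.6510 = 36.3490
P = C − (C − P) = 62.43 − (36.3490) = 26.0810

$26.08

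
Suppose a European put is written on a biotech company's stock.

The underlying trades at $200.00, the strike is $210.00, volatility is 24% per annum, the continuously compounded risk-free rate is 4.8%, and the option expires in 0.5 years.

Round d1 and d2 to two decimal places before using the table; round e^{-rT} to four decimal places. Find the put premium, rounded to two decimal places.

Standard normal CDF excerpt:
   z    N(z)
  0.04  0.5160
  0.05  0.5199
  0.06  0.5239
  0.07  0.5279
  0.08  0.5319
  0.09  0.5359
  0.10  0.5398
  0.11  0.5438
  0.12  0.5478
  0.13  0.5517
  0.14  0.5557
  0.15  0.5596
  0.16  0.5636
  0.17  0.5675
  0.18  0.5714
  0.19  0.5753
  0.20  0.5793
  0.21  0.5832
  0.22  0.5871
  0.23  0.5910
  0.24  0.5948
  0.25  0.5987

$16.39

σ√T = 0.24·√0.5 = 0.1697
d₁ = [ln(200/210) + (0.048 + 0.24²/2)·0.5] / 0.1697 = [-0.0488 + 0.0384] / 0.1697 = -0.0612 ⇒ -0.06
d₂ = d₁ − σ√T = -0.0612 − 0.1697 = -0.2309 ⇒ -0.23
exp(−rT) = exp(−0.048·0.5) = 0.9763
N(−d₂) = N(0.23) = 0.5910;  N(−d₁) = N(0.06) = 0.5239
P = 210·0.9763·0.5910 − 200·0.5239 = 121.1686 − 104.7800 = 16.3886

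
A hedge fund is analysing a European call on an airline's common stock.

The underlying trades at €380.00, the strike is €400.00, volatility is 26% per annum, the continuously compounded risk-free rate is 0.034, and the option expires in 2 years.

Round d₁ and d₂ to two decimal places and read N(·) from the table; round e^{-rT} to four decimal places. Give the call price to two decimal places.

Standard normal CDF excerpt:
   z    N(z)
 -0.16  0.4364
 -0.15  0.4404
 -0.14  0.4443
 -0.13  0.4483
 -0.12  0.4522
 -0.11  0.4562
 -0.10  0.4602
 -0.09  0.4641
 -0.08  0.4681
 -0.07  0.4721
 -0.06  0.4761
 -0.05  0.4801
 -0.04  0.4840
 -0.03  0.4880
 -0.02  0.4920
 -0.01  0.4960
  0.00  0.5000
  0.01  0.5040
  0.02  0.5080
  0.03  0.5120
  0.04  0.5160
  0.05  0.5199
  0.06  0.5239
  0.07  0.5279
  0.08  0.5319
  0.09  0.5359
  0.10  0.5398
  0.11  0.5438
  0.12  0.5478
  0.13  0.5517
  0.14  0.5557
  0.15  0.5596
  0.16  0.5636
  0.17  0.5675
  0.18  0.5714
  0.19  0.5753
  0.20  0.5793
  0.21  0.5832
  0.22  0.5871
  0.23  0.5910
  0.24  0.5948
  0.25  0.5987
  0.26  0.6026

€58.54

T = 2;  σ√T = 0.3677
d₁ = [ln(380/400) + (0.034 + 0.26²/2)·2] / 0.3677 = [-0.0513 + 0.1356] / 0.3677 = 0.2293 which rounds to 0.23
d₂ = d₁ − σ√T = 0.2293 − 0.3677 = -0.1384 which rounds to -0.14
exp(−rT) = exp(−0.034·2) = 0.9343
C = 380·N(0.23) − 400·0.9343·N(-0.14) = 380·0.5910 − 400·0.9343·0.4443 = 224.5800 − 166.0438 = 58.5362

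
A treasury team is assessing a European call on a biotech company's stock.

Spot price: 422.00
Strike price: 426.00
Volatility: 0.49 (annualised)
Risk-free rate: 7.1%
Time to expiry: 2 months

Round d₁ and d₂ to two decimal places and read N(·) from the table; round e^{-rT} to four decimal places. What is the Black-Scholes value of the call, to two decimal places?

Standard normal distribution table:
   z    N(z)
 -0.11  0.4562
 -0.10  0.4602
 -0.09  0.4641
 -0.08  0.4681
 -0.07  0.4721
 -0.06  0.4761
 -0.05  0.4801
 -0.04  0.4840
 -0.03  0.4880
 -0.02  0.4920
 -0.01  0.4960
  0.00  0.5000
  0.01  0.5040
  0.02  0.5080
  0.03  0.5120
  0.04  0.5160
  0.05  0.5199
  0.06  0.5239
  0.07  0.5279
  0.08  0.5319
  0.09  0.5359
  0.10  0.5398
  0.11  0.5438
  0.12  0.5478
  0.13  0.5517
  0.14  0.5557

T = 0.1667;  σ√T = 0.2000
d₁ = [ln(422/426) + (0.071 + 0.49²/2)·0.1667] / 0.2000 = [-0.0094 + 0.0318] / 0.2000 = 0.1120 → 0.11
d₂ = d₁ − σ√T = 0.1120 − 0.2000 = -0.0880 → -0.09
e^(−rT) = e^(−0.071·0.1667) = 0.9882
N(d₁) = N(0.11) = 0.5438;  N(d₂) = N(-0.09) = 0.4641
C = 422·0.5438 − 426·0.9882·0.4641 = 229.4836 − 195.3737 = 34.1099

34.11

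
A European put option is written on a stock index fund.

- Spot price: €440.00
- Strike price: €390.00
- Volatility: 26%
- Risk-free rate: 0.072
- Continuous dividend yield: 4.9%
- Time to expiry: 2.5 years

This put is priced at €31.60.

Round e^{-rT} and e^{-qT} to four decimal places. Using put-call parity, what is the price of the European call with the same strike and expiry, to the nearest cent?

€95.10

exp(−qT) = exp(−0.049·2.5) = 0.8847;  exp(−rT) = exp(−0.072·2.5) = 0.8353
Put-call parity: C − P = S·e^(−qT) − K·e^(−rT) = 440·0.8847 − 390·0.8353 = 389.2680 − 325.7670 = 63.5010
C = P + (C − P) = 31.60 + (63.5010) = 95.1010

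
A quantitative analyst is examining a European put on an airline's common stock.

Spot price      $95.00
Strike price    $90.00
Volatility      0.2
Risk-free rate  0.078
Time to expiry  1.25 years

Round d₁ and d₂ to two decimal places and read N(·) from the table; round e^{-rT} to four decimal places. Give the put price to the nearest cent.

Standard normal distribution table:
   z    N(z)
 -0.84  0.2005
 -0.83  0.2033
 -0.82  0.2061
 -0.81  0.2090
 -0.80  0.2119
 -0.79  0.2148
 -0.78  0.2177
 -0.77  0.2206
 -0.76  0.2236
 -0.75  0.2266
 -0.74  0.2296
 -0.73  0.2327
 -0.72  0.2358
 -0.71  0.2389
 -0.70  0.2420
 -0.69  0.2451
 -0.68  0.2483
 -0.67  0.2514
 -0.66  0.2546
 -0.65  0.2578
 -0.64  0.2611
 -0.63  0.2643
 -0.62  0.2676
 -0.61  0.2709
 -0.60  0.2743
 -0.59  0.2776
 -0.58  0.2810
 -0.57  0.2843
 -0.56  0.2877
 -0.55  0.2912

$2.80

σ√T = 0.2 × 1.1180 = 0.2236
d₁ = [ln(95/90) + (0.078 + 0.2²/2)·1.25] / 0.2236 = [0.0541 + 0.1225] / 0.2236 = 0.7896 which rounds to 0.79
d₂ = d₁ − σ√T = 0.7896 − 0.2236 = 0.5660 which rounds to 0.57
e^(−rT) = e^(−0.078·1.25) = 0.9071
N(−d₂) = N(-0.57) = 0.2843;  N(−d₁) = N(-0.79) = 0.2148
P = 90·0.9071·0.2843 − 95·0.2148 = 23.2100 − 20.4060 = 2.8040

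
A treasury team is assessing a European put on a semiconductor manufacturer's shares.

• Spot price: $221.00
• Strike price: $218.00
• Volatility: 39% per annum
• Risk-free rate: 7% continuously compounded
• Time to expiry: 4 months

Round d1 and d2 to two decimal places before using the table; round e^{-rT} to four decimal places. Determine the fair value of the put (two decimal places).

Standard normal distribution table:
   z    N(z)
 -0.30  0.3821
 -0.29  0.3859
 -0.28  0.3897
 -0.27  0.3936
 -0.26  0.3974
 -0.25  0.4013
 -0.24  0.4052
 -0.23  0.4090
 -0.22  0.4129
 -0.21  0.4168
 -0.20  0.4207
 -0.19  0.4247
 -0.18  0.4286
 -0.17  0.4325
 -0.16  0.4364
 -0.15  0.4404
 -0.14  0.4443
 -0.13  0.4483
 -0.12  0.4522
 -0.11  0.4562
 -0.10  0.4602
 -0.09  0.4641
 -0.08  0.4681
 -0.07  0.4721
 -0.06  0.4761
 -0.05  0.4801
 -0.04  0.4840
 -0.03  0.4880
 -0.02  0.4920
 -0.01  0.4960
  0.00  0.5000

T = 0.3333;  σ√T = 0.2252
d₁ = [ln(221/218) + (0.07 + 0.39²/2)·0.3333] / 0.2252 = [0.0137 + 0.0487] / 0.2252 = 0.2769 ≈ 0.28
d₂ = d₁ − σ√T = 0.2769 − 0.2252 = 0.0517 ≈ 0.05
exp(−rT) = exp(−0.07·0.3333) = 0.9769
P = 218·0.9769·N(-0.05) − 221·N(-0.28) = 218·0.9769·0.4801 − 221·0.3897 = 102.2441 − 86.1237 = 16.1204

$16.12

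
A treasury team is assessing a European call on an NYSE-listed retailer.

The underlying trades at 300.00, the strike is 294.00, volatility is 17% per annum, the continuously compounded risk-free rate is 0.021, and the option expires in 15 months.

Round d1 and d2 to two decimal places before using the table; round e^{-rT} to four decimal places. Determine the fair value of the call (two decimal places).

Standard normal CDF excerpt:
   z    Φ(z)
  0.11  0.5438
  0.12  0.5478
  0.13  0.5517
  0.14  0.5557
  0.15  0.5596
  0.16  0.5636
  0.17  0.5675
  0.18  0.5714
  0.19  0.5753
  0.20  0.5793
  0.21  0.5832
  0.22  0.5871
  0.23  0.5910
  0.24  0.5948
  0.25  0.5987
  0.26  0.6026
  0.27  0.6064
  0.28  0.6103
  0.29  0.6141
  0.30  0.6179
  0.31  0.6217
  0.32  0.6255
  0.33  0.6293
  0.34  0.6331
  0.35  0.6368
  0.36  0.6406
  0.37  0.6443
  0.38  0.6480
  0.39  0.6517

29.67

T = 1.25;  σ√T = 0.1901
d₁ = [ln(300/294) + (0.021 + 0.17²/2)·1.25] / 0.1901 = [0.0202 + 0.0443] / 0.1901 = 0.3394 → 0.34
d₂ = d₁ − σ√T = 0.3394 − 0.1901 = 0.1494 → 0.15
exp(−rT) = exp(−0.021·1.25) = 0.9741
N(d₁) = N(0.34) = 0.6331;  N(d₂) = N(0.15) = 0.5596
C = 300·0.6331 − 294·0.9741·0.5596 = 189.9300 − 160.2613 = 29.6687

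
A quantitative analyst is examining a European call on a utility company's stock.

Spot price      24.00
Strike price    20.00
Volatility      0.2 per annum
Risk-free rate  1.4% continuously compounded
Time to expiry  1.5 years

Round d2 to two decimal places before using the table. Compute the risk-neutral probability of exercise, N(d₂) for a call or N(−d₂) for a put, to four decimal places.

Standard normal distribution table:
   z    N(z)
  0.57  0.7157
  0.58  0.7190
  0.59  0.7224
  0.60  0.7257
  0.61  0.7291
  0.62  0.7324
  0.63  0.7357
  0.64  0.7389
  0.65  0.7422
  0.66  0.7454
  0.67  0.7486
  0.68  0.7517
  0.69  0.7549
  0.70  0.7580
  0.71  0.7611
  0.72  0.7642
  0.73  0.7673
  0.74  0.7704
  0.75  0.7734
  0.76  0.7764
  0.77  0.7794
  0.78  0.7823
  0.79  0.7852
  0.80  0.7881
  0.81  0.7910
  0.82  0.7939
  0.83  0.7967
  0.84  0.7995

0.7611

T = 1.5;  σ√T = 0.2449
ln(S/K) + (r + σ²/2)T = ln(24/20) + (0.014 + 0.2²/2)·1.5 = 0.1823 + 0.0510 = 0.2333
d₁ = 0.2333 / 0.2449 = 0.9525 → 0.95
d₂ = d₁ − σ√T = 0.9525 − 0.2449 = 0.7076 → 0.71
Risk-neutral Pr[S_T > K] = N(d₂) = N(0.71) = 0.7611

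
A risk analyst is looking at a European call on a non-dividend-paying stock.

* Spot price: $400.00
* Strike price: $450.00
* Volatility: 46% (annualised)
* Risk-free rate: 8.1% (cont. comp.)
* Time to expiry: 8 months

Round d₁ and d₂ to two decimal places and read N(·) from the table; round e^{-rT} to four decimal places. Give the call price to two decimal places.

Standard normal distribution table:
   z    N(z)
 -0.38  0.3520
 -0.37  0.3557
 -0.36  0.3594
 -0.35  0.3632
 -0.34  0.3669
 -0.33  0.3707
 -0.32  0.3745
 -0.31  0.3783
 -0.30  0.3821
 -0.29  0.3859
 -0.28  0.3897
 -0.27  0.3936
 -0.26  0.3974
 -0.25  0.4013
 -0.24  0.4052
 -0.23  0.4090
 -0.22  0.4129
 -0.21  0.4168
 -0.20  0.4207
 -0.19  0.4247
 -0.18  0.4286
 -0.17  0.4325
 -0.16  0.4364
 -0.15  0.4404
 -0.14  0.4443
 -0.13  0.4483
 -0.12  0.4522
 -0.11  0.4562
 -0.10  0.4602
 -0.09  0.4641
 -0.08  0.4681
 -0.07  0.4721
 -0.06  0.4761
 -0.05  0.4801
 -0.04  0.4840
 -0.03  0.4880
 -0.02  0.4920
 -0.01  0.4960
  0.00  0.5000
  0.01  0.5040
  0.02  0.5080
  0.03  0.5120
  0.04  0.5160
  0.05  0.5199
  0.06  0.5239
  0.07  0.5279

σ√T = 0.46 × 0.8165 = 0.3756
d₁ = [ln(400/450) + (0.081 + 0.46²/2)·0.6667] / 0.3756 = [-0.1178 + 0.1245] / 0.3756 = 0.0180 ≈ 0.02
d₂ = d₁ − σ√T = 0.0180 − 0.3756 = -0.3576 ≈ -0.36
exp(−rT) = exp(−0.081·0.6667) = 0.9474
N(d₁) = N(0.02) = 0.5080;  N(d₂) = N(-0.36) = 0.3594
C = 400·0.5080 − 450·0.9474·0.3594 = 203.2000 − 153.2230 = 49.9770

$49.98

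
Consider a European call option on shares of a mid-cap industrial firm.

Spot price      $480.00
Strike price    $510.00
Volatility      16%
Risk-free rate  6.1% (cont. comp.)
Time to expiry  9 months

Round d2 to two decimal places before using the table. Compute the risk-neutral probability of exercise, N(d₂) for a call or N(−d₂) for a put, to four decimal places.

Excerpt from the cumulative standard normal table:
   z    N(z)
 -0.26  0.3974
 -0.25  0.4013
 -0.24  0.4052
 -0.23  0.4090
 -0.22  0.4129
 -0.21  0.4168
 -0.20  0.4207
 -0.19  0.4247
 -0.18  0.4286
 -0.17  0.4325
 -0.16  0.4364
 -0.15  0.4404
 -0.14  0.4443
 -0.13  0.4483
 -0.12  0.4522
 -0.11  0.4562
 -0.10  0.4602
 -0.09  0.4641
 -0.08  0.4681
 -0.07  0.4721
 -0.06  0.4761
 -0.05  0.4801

T = 0.75;  σ√T = 0.1386
d₁ = [ln(480/510) + (0.061 + 0.16²/2)·0.75] / 0.1386 = [-0.0606 + 0.0554] / 0.1386 = -0.0381 which rounds to -0.04
d₂ = d₁ − σ√T = -0.0381 − 0.1386 = -0.1766 which rounds to -0.18
Pr(exercise) under Q = N(d₂) = 0.4286

0.4286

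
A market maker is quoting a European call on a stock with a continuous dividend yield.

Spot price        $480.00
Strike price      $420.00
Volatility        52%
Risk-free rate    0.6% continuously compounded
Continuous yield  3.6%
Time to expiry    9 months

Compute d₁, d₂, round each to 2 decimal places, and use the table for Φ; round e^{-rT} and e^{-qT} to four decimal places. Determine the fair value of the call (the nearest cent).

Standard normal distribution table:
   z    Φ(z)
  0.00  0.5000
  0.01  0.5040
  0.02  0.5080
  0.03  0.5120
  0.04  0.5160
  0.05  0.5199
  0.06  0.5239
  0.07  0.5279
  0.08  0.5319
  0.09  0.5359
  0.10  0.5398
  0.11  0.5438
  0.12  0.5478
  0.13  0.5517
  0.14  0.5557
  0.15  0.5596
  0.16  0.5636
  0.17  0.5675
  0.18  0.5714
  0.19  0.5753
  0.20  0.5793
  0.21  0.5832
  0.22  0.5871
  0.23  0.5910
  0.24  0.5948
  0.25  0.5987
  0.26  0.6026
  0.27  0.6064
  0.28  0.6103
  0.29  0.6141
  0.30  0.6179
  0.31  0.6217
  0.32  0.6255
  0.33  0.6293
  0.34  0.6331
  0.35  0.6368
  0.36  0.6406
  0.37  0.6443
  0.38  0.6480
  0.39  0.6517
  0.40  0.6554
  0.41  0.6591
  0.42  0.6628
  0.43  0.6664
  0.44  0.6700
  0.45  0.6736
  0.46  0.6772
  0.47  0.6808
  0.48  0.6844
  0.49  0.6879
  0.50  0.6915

$105.69

σ√T = 0.52 × 0.8660 = 0.4503
d₁ = [ln(480/420) + (0.006 − 0.036 + 0.52²/2)·0.75] / 0.4503 = [0.1335 + 0.0789] / 0.4503 = 0.4717 which rounds to 0.47
d₂ = d₁ − σ√T = 0.4717 − 0.4503 = 0.0214 which rounds to 0.02
exp(−qT) = exp(−0.036·0.75) = 0.9734;  exp(−rT) = exp(−0.006·0.75) = 0.9955
N(d₁) = N(0.47) = 0.6808;  N(d₂) = N(0.02) = 0.5080
C = 480·0.9734·0.6808 − 420·0.9955·0.5080 = 318.0915 − 212.3999 = 105.6917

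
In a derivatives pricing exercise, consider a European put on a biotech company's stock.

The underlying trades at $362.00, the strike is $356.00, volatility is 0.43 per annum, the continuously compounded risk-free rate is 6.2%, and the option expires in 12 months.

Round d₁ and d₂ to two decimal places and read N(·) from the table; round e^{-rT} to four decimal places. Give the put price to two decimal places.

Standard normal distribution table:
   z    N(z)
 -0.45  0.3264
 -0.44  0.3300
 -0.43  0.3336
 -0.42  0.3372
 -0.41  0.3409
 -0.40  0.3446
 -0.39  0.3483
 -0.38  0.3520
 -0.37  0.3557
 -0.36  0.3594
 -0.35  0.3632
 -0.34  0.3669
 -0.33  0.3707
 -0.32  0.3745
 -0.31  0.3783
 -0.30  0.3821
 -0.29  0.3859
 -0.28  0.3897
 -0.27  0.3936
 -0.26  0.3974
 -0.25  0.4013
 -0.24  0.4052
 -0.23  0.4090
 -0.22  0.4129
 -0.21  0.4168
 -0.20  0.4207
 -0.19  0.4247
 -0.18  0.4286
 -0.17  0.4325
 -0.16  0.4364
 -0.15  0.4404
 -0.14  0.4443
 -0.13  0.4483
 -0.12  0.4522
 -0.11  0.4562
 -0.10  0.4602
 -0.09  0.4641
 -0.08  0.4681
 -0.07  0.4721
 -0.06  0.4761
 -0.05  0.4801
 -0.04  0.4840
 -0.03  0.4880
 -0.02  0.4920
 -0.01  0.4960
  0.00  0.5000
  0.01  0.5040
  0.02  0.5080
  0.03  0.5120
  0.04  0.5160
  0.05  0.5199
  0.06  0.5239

σ√T = 0.43·√1 = 0.4300
d₁ = [ln(362/356) + (0.062 + ½·0.43²)·1] / (σ√T) = (0.0167 + 0.1544) / 0.4300 = 0.3981 ⇒ 0.40
d₂ = 0.3981 − 0.4300 = -0.0319 ⇒ -0.03
e^(−rT) = e^(−0.062·1) = 0.9399
N(−d₂) = N(0.03) = 0.5120;  N(−d₁) = N(-0.40) = 0.3446
P = 356·0.9399·0.5120 − 362·0.3446 = 171.3175 − 124.7452 = 46.5723

$46.57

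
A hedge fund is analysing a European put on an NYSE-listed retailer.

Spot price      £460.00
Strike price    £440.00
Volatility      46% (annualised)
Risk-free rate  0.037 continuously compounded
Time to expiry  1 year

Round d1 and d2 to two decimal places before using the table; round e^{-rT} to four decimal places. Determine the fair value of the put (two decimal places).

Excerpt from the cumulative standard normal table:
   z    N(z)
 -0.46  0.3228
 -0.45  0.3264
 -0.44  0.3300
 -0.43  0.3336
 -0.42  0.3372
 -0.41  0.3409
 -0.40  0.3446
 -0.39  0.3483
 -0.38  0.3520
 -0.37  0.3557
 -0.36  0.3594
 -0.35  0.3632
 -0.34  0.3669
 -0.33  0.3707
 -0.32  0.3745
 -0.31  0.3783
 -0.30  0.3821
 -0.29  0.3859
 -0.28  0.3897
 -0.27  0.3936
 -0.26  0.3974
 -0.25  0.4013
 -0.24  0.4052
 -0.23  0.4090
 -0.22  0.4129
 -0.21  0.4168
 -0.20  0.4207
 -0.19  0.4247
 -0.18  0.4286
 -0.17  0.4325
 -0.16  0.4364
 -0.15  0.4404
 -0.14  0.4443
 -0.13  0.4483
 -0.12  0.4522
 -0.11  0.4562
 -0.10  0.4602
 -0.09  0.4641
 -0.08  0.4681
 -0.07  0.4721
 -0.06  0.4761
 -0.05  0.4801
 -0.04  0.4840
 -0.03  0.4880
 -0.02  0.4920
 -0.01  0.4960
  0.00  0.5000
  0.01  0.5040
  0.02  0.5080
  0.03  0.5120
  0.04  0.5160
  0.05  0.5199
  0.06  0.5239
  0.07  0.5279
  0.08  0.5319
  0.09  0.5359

£63.64

T = 1;  σ√T = 0.4600
d₁ = [ln(460/440) + (0.037 + 0.46²/2)·1] / 0.4600 = [0.0445 + 0.1428] / 0.4600 = 0.4071 ≈ 0.41
d₂ = d₁ − σ√T = 0.4071 − 0.4600 = -0.0529 ≈ -0.05
e^(−rT) = e^(−0.037·1) = 0.9637
N(−d₂) = N(0.05) = 0.5199;  N(−d₁) = N(-0.41) = 0.3409
P = 440·0.9637·0.5199 − 460·0.3409 = 220.4522 − 156.8140 = 63.6382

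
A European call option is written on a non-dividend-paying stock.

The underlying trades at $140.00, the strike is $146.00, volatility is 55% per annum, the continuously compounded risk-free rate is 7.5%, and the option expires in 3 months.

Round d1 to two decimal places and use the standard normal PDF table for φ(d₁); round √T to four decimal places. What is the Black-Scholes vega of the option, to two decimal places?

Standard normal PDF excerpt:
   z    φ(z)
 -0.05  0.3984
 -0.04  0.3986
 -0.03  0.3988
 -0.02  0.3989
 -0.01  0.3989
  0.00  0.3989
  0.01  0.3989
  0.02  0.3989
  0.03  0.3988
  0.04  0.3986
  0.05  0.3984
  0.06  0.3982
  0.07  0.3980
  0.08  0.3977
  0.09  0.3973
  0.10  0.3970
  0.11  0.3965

27.89

T = 0.25;  σ√T = 0.2750
d₁ = [ln(140/146) + (0.075 + ½·0.55²)·0.25] / (σ√T) = (-0.0420 + 0.0566) / 0.2750 = 0.0531 ≈ 0.05
√T = √0.25 = 0.5000
φ(d₁) = φ(0.05) = 0.3984
vega = S·φ(d₁)·√T = 140·0.3984·0.5000 = 27.8880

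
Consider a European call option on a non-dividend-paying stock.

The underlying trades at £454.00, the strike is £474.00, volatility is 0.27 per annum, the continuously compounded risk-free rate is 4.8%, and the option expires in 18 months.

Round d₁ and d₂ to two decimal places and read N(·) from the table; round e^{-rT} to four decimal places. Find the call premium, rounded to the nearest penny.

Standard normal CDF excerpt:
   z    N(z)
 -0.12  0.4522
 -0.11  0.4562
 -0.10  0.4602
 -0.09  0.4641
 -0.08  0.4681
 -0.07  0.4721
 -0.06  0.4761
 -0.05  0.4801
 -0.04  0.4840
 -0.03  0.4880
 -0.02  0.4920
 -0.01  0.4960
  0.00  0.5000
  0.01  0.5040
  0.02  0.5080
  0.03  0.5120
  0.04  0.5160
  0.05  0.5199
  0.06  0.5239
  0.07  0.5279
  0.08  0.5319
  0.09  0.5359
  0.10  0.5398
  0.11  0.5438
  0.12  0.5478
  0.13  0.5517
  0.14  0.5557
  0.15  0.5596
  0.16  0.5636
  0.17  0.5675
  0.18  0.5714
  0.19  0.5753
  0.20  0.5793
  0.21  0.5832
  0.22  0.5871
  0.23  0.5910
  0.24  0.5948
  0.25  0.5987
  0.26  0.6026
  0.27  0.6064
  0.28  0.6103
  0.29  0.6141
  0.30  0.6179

£65.35

σ√T = 0.27·√1.5 = 0.3307
d₁ = [ln(454/474) + (0.048 + ½·0.27²)·1.5] / (σ√T) = (-0.0431 + 0.1267) / 0.3307 = 0.2527 which rounds to 0.25
d₂ = 0.2527 − 0.3307 = -0.0780 which rounds to -0.08
exp(−rT) = exp(−0.048·1.5) = 0.9305
N(d₁) = N(0.25) = 0.5987;  N(d₂) = N(-0.08) = 0.4681
C = 454·0.5987 − 474·0.9305·0.4681 = 271.8098 − 206.4588 = 65.3510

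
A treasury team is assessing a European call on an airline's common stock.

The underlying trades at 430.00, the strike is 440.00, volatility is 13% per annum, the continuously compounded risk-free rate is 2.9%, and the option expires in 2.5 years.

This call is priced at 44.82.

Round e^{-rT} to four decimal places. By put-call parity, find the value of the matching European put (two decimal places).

24.06

e^(−rT) = e^(−0.029·2.5) = 0.9301
Put-call parity: C − P = S − K·e^(−rT) = 430 − 440·0.9301 = 430 − 409.2440 = 20.7560
P = C − (C − P) = 44.82 − (20.7560) = 24.0640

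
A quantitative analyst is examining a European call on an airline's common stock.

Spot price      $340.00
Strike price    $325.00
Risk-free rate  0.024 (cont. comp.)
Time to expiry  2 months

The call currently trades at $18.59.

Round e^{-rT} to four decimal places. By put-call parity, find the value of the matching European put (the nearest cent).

exp(−rT) = exp(−0.024·0.1667) = 0.9960
Put-call parity: C − P = S − K·e^(−rT) = 340 − 325·0.9960 = 340 − 323.7000 = 16.3000
P = C − (C − P) = 18.59 − (16.3000) = 2.2900

$2.29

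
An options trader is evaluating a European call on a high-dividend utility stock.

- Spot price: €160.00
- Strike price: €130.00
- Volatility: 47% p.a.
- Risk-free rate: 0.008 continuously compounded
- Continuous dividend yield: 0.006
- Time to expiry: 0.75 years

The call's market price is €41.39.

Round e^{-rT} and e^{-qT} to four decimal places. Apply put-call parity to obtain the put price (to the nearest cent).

e^(−qT) = e^(−0.006·0.75) = 0.9955;  e^(−rT) = e^(−0.008·0.75) = 0.9940
Put-call parity: C − P = S·e^(−qT) − K·e^(−rT) = 160·0.9955 − 130·0.9940 = 159.2800 − 129.2200 = 30.0600
P = C − (C − P) = 41.39 − (30.0600) = 11.3300

€11.33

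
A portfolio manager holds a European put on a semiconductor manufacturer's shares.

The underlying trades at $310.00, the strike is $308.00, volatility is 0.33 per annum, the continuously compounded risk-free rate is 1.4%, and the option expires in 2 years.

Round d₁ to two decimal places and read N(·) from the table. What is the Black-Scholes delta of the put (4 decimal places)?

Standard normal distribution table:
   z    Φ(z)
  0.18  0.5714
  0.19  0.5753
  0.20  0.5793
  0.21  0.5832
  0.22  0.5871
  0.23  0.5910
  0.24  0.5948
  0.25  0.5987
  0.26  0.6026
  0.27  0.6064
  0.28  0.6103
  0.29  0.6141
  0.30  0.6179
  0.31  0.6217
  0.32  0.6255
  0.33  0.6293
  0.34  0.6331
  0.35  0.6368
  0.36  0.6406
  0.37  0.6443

σ√T = 0.33 × 1.4142 = 0.4667
d₁ = [ln(310/308) + (0.014 + 0.33²/2)·2] / 0.4667 = [0.0065 + 0.1369] / 0.4667 = 0.3072 ⇒ 0.31
N(d₁) = N(0.31) = 0.6217
Δ_put = N(d₁) − 1 = 0.6217 − 1 = -0.3783

-0.3783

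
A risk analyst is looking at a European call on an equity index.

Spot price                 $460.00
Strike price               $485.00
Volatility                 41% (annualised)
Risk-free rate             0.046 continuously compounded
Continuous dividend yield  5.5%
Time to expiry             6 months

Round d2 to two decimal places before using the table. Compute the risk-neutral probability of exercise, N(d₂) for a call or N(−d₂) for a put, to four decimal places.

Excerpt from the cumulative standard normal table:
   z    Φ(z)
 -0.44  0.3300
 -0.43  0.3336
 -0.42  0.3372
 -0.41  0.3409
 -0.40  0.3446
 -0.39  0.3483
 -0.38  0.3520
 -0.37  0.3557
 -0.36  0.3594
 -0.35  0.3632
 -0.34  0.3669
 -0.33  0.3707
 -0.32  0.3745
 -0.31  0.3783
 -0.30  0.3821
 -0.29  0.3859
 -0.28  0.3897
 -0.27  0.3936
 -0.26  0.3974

T = 0.5;  σ√T = 0.2899
d₁ = [ln(460/485) + (0.046 − 0.055 + ½·0.41²)·0.5] / (σ√T) = (-0.0529 + 0.0375) / 0.2899 = -0.0531 ≈ -0.05
d₂ = -0.0531 − 0.2899 = -0.3430 ≈ -0.34
Pr(exercise) under Q = N(d₂) = 0.3669

0.3669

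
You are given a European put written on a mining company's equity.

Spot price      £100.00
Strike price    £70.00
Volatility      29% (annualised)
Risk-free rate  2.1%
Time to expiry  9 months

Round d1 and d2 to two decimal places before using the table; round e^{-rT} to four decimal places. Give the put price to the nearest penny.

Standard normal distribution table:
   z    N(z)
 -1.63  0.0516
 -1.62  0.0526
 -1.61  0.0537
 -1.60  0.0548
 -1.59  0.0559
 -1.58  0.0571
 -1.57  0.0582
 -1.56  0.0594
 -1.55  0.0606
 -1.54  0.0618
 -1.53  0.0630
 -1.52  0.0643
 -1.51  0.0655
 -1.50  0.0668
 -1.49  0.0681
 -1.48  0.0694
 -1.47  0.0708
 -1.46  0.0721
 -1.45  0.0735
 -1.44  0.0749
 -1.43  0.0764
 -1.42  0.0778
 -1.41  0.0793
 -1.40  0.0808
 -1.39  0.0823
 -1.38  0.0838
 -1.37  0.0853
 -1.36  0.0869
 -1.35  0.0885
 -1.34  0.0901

£0.62

σ√T = 0.29·√0.75 = 0.2511
d₁ = [ln(100/70) + (0.021 + 0.29²/2)·0.75] / 0.2511 = [0.3567 + 0.0473] / 0.2511 = 1.6085 which rounds to 1.61
d₂ = d₁ − σ√T = 1.6085 − 0.2511 = 1.3573 which rounds to 1.36
e^(−rT) = e^(−0.021·0.75) = 0.9844
N(−d₂) = N(-1.36) = 0.0869;  N(−d₁) = N(-1.61) = 0.0537
P = 70·0.9844·0.0869 − 100·0.0537 = 5.9881 − 5.3700 = 0.6181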